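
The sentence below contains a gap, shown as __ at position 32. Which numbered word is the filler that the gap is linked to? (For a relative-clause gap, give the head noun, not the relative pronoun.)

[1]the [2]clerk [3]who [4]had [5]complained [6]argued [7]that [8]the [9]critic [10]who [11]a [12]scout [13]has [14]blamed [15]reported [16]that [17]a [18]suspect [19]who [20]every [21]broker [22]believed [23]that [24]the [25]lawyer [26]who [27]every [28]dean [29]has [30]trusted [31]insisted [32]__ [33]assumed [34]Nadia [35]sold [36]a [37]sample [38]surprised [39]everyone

18

The gap at 32 is the subject of "assumed", inside a relative clause.
The relative pronoun is "who" (word 19); it is bound by the head noun immediately before it.
Its filler is the head noun "suspect", at word 18.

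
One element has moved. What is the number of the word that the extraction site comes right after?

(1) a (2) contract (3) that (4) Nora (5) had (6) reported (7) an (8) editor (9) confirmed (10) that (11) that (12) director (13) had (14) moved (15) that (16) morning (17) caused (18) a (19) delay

14

The displaced element is "a contract" (word 2).
It is linked across 2 clause boundaries (Ø → that).
It functions as the direct object of "moved", so the gap sits immediately after word 14 ("moved").
Base order: Nora had reported an editor confirmed that that director had moved a contract that morning.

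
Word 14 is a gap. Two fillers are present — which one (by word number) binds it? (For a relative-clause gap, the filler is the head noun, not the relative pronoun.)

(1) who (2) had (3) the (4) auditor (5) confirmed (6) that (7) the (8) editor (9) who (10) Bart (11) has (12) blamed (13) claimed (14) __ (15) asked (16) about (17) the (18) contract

1

The marked gap is the subject of "asked".
Its filler is the fronted wh-phrase "who", at word 1.
(The other dependency links word 8 to a gap after word 12.)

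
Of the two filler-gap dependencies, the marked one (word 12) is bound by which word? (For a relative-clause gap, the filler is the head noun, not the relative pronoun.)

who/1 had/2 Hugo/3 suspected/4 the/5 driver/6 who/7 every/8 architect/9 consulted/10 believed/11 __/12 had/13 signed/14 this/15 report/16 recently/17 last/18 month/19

1

The marked gap is the subject of "signed".
Its filler is the fronted wh-phrase "who", at word 1.
(The other dependency links word 6 to a gap after word 10.)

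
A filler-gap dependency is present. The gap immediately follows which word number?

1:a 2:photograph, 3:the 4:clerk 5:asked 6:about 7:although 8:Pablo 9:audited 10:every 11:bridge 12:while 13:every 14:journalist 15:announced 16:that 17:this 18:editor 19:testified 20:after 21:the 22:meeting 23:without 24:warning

6

The displaced element is "a photograph" (word 2).
It functions as the object of the preposition "about" of "asked", so the gap sits immediately after word 6 ("about").
Base order: The clerk asked about a photograph although Pablo audited every bridge while every journalist announced that this editor testified after the meeting without warning.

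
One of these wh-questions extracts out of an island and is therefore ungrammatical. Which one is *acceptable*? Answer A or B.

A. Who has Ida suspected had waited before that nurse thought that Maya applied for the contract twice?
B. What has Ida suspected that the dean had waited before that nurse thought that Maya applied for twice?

A

In B, the wh-phrase is extracted from inside an adjunct island (introduced by "before"), which blocks movement.
In A, the extraction path crosses only that-complement boundaries, which are transparent.
So A is grammatical.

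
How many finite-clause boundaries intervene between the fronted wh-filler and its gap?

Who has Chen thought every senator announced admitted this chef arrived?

"who" is extracted from the subject of "admitted".
Boundaries crossed, outermost first: [Ø], [Ø] — 2 in total.

2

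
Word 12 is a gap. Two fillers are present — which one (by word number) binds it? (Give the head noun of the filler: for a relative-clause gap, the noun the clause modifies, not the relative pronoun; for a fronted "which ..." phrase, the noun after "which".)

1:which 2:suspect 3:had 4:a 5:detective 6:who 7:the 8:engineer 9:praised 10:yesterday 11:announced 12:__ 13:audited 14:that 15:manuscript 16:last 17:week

2

The marked gap is the subject of "audited".
Its filler is the fronted wh-phrase "which suspect", at word 2.
(The other dependency links word 5 to a gap after word 9.)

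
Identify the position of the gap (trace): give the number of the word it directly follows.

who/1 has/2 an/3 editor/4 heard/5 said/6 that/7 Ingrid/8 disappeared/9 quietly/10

5

The displaced element is "who" (word 1).
It is linked across 1 clause boundary (Ø).
It functions as the subject of "said", so the gap sits immediately after word 5 ("heard").
Base order: An editor has heard who said that Ingrid disappeared quietly.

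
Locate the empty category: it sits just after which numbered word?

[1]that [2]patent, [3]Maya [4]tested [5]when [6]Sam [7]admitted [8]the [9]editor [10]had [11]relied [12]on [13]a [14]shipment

The displaced element is "that patent" (word 2).
It functions as the direct object of "tested", so the gap sits immediately after word 4 ("tested").
Base order: Maya tested that patent when Sam admitted the editor had relied on a shipment.

4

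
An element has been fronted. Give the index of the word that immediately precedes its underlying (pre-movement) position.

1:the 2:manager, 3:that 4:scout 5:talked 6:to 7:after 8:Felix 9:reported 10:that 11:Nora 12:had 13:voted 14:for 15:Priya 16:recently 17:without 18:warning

The displaced element is "the manager" (word 2).
It functions as the object of the preposition "to" of "talked", so the gap sits immediately after word 6 ("to").
Base order: That scout talked to the manager after Felix reported that Nora had voted for Priya recently without warning.

6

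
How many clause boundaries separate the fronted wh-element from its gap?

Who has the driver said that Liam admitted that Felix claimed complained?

"who" is extracted from the subject of "complained".
Boundaries crossed, outermost first: [that], [that], [Ø] — 3 in total.

3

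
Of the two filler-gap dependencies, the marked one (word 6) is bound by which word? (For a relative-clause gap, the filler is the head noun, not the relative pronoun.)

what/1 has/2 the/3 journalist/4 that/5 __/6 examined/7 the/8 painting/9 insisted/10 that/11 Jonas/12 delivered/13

4

The marked gap is inside the relative clause, the subject of "examined".
Its filler is the head noun "journalist" (via "that"), at word 4.
(The other dependency links word 1 to a gap after word 13.)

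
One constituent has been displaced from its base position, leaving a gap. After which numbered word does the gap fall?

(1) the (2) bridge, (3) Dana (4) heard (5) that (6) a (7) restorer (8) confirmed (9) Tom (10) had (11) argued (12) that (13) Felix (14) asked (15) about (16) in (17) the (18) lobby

The displaced element is "the bridge" (word 2).
It is linked across 3 clause boundaries (that → Ø → that).
It functions as the object of the preposition "about" of "asked", so the gap sits immediately after word 15 ("about").
Base order: Dana heard that a restorer confirmed Tom had argued that Felix asked about the bridge in the lobby.

15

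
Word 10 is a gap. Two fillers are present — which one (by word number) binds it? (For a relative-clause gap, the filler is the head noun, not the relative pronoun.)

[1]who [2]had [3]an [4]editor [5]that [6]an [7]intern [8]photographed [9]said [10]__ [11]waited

1

The marked gap is the subject of "waited".
Its filler is the fronted wh-phrase "who", at word 1.
(The other dependency links word 4 to a gap after word 8.)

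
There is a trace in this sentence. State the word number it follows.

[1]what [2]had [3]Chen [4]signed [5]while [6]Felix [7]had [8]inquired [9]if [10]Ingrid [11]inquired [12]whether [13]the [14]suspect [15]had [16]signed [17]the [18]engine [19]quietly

4

The displaced element is "what" (word 1).
It functions as the direct object of "signed", so the gap sits immediately after word 4 ("signed").
Base order: Chen had signed what while Felix had inquired if Ingrid inquired whether the suspect had signed the engine quietly.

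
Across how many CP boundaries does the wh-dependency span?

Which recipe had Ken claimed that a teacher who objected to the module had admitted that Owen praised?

"which recipe" is extracted from the object of "praised".
Boundaries crossed, outermost first: [that], [that] — 2 in total.

2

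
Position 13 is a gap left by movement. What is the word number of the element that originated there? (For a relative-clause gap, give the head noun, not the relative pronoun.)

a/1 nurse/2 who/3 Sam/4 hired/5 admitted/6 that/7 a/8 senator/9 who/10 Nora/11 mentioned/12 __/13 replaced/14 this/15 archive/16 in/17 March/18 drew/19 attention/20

9

The gap at 13 is the subject of "replaced", inside a relative clause.
The relative pronoun is "who" (word 10); it is bound by the head noun immediately before it.
Its filler is the head noun "senator", at word 9.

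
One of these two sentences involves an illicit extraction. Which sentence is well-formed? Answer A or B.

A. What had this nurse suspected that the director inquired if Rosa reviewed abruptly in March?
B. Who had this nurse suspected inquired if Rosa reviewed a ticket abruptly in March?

In A, the wh-phrase is extracted from inside a wh-island (introduced by "if"), which blocks movement.
In B, the extraction path crosses only that-complement boundaries, which are transparent.
So B is grammatical.

B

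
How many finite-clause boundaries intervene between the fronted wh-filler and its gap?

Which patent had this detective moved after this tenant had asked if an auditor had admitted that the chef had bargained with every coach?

"which patent" originates inside the matrix clause — no clause boundary is crossed.

0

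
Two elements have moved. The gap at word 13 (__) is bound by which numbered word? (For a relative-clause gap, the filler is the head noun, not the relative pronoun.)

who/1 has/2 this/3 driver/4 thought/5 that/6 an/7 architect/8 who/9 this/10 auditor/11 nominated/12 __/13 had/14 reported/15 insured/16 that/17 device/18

8

The marked gap is inside the relative clause, the direct object of "nominated".
Its filler is the head noun "architect" (via "who"), at word 8.
(The other dependency links word 1 to a gap after word 15.)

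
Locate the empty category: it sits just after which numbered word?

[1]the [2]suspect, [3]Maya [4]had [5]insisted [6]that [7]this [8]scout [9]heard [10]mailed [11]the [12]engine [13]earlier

9

The displaced element is "the suspect" (word 2).
It is linked across 2 clause boundaries (that → Ø).
It functions as the subject of "mailed", so the gap sits immediately after word 9 ("heard").
Base order: Maya had insisted that this scout heard that the suspect mailed the engine earlier.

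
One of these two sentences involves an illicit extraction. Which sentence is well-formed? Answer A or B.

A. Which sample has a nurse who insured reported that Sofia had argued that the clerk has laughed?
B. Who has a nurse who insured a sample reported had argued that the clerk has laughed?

B

In A, the wh-phrase is extracted from inside a complex-NP island (relative clause) (introduced by "who"), which blocks movement.
In B, the extraction path crosses only that-complement boundaries, which are transparent.
So B is grammatical.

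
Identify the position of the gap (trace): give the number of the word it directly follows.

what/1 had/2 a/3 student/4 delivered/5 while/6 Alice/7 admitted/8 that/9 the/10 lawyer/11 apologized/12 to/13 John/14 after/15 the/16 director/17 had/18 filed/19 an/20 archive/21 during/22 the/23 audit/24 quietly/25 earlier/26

The displaced element is "what" (word 1).
It functions as the direct object of "delivered", so the gap sits immediately after word 5 ("delivered").
Base order: A student had delivered what while Alice admitted that the lawyer apologized to John after the director had filed an archive during the audit quietly earlier.

5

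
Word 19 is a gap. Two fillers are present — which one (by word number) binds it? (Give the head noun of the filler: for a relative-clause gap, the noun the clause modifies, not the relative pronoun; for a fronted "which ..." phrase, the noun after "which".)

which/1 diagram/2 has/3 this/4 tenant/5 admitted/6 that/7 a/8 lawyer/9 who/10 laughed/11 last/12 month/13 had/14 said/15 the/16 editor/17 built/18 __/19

The marked gap is the direct object of "built".
Its filler is the fronted wh-phrase "which diagram", at word 2.
(The other dependency links word 9 to a gap after word 10.)

2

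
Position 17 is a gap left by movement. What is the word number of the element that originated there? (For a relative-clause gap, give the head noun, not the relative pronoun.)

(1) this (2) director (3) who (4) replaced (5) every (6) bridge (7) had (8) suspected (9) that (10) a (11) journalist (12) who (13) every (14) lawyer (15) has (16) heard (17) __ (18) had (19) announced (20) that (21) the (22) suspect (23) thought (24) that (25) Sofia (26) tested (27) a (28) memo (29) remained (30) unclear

11

The gap at 17 is the subject of "announced", inside a relative clause.
The relative pronoun is "who" (word 12); it is bound by the head noun immediately before it.
Its filler is the head noun "journalist", at word 11.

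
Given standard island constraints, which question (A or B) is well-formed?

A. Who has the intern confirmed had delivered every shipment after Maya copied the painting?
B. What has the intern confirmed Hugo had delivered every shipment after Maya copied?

A

In B, the wh-phrase is extracted from inside an adjunct island (introduced by "after"), which blocks movement.
In A, the extraction path crosses only that-complement boundaries, which are transparent.
So A is grammatical.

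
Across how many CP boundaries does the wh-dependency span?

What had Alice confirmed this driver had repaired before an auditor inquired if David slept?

1

"what" is extracted from the object of "repaired".
Boundaries crossed, outermost first: [Ø] — 1 in total.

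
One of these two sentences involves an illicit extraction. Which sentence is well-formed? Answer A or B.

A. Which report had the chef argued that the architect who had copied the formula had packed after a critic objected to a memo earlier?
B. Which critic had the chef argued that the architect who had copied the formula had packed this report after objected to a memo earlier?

A

In B, the wh-phrase is extracted from inside an adjunct island (introduced by "after"), which blocks movement.
In A, the extraction path crosses only that-complement boundaries, which are transparent.
So A is grammatical.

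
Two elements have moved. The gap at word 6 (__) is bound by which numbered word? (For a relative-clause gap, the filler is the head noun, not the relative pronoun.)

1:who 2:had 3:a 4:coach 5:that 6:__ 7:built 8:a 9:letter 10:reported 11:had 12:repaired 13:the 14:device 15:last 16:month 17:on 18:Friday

4

The marked gap is inside the relative clause, the subject of "built".
Its filler is the head noun "coach" (via "that"), at word 4.
(The other dependency links word 1 to a gap after word 10.)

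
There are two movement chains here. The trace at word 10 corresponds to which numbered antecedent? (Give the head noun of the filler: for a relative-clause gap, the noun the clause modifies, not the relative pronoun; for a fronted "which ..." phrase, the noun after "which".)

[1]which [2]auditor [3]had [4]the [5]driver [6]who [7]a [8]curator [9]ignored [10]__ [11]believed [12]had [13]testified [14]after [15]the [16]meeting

The marked gap is inside the relative clause, the direct object of "ignored".
Its filler is the head noun "driver" (via "who"), at word 5.
(The other dependency links word 2 to a gap after word 11.)

5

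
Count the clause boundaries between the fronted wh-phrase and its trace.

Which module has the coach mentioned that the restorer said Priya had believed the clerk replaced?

"which module" is extracted from the object of "replaced".
Boundaries crossed, outermost first: [that], [Ø], [Ø] — 3 in total.

3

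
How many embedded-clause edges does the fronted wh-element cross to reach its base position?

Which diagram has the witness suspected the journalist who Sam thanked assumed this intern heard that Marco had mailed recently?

"which diagram" is extracted from the object of "mailed".
Boundaries crossed, outermost first: [Ø], [Ø], [that] — 3 in total.

3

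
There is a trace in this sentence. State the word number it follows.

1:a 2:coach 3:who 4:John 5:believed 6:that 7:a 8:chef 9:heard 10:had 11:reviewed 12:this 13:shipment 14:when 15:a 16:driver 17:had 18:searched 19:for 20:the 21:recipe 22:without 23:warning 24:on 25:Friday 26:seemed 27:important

9

The displaced element is "a coach" (word 2).
It is linked across 2 clause boundaries (that → Ø).
It functions as the subject of "reviewed", so the gap sits immediately after word 9 ("heard").
Base order: John believed that a chef heard that a coach had reviewed this shipment when a driver had searched for the recipe without warning on Friday.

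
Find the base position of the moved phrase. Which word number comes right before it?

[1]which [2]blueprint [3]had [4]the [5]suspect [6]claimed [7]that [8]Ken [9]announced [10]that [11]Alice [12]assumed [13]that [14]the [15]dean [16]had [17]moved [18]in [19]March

17

The displaced element is "which blueprint" (word 2).
It is linked across 3 clause boundaries (that → that → that).
It functions as the direct object of "moved", so the gap sits immediately after word 17 ("moved").
Base order: The suspect had claimed that Ken announced that Alice assumed that the dean had moved which blueprint in March.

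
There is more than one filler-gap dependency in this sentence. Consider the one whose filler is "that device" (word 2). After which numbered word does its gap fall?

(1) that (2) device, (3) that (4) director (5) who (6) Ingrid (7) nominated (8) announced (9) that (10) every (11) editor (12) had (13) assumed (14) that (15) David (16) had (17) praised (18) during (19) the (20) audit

17

The displaced element is "that device" (word 2).
It is linked across 2 clause boundaries (that → that).
It functions as the direct object of "praised", so the gap sits immediately after word 17 ("praised").
Base order: That director who Ingrid nominated announced that every editor had assumed that David had praised that device during the audit.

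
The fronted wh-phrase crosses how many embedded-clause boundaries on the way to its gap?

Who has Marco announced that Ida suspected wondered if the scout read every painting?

2

"who" is extracted from the subject of "wondered".
Boundaries crossed, outermost first: [that], [Ø] — 2 in total.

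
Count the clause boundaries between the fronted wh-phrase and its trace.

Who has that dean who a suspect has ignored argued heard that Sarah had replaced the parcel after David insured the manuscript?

1

"who" is extracted from the subject of "heard".
Boundaries crossed, outermost first: [Ø] — 1 in total.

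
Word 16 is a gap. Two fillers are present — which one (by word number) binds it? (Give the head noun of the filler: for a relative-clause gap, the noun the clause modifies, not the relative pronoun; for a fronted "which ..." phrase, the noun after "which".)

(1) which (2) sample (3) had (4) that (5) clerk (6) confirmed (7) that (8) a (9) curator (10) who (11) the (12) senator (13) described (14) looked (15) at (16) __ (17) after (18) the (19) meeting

2

The marked gap is the object of the preposition "at" of "looked".
Its filler is the fronted wh-phrase "which sample", at word 2.
(The other dependency links word 9 to a gap after word 13.)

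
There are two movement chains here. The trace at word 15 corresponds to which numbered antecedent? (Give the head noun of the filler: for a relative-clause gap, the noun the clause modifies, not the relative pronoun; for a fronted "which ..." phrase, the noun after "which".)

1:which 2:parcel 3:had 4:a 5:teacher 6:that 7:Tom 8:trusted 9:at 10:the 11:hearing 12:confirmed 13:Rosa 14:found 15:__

The marked gap is the direct object of "found".
Its filler is the fronted wh-phrase "which parcel", at word 2.
(The other dependency links word 5 to a gap after word 8.)

2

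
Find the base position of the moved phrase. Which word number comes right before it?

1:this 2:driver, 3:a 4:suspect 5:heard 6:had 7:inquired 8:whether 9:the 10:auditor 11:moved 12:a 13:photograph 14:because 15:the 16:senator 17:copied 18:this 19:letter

The displaced element is "this driver" (word 2).
It is linked across 1 clause boundary (Ø).
It functions as the subject of "inquired", so the gap sits immediately after word 5 ("heard").
Base order: A suspect heard that this driver had inquired whether the auditor moved a photograph because the senator copied this letter.

5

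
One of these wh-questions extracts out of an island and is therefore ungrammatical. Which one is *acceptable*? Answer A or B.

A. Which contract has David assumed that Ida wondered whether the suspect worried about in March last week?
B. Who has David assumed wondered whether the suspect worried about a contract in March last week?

In A, the wh-phrase is extracted from inside a wh-island (introduced by "whether"), which blocks movement.
In B, the extraction path crosses only that-complement boundaries, which are transparent.
So B is grammatical.

B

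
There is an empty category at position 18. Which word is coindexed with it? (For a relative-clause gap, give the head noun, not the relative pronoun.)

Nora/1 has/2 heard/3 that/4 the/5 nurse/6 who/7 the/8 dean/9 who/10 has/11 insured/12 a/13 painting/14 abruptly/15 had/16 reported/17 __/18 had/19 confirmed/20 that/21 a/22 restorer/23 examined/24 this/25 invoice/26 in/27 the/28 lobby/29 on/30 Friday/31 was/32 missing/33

The gap at 18 is the subject of "confirmed", inside a relative clause.
The relative pronoun is "who" (word 7); it is bound by the head noun immediately before it.
Its filler is the head noun "nurse", at word 6.

6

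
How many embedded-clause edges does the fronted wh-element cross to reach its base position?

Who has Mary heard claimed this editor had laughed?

1

"who" is extracted from the subject of "claimed".
Boundaries crossed, outermost first: [Ø] — 1 in total.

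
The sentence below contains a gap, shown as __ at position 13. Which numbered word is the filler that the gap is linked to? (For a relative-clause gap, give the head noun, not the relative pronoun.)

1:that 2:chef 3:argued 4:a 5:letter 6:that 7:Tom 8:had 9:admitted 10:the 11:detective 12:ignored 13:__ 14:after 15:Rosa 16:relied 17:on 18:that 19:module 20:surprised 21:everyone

The gap at 13 is the object of "ignored", inside a relative clause.
The relative pronoun is "that" (word 6); it is bound by the head noun immediately before it.
Its filler is the head noun "letter", at word 5.

5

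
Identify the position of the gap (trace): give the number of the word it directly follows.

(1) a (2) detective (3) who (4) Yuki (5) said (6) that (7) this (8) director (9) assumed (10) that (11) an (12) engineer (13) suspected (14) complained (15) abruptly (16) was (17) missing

The displaced element is "a detective" (word 2).
It is linked across 3 clause boundaries (that → that → Ø).
It functions as the subject of "complained", so the gap sits immediately after word 13 ("suspected").
Base order: Yuki said that this director assumed that an engineer suspected a detective complained abruptly.

13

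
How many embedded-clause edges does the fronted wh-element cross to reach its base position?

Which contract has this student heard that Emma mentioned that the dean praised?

2

"which contract" is extracted from the object of "praised".
Boundaries crossed, outermost first: [that], [that] — 2 in total.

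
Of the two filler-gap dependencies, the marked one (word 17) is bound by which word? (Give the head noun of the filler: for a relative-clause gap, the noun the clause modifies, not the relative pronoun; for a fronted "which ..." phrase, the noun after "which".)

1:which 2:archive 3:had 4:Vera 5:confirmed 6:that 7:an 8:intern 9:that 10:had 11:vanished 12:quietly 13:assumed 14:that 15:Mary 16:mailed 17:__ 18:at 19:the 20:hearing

2

The marked gap is the direct object of "mailed".
Its filler is the fronted wh-phrase "which archive", at word 2.
(The other dependency links word 8 to a gap after word 9.)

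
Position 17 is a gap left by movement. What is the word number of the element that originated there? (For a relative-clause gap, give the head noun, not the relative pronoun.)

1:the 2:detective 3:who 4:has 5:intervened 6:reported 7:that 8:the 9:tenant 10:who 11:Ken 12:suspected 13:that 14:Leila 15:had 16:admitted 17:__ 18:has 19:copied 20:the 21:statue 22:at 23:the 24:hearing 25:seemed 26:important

9

The gap at 17 is the subject of "copied", inside a relative clause.
The relative pronoun is "who" (word 10); it is bound by the head noun immediately before it.
Its filler is the head noun "tenant", at word 9.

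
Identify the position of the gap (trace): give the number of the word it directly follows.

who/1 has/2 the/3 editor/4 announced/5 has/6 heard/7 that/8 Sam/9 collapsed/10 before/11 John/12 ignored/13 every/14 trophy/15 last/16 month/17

5

The displaced element is "who" (word 1).
It is linked across 1 clause boundary (Ø).
It functions as the subject of "heard", so the gap sits immediately after word 5 ("announced").
Base order: The editor has announced that who has heard that Sam collapsed before John ignored every trophy last month.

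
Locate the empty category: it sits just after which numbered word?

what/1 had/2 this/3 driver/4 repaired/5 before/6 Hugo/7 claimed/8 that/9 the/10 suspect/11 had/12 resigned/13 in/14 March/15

5

The displaced element is "what" (word 1).
It functions as the direct object of "repaired", so the gap sits immediately after word 5 ("repaired").
Base order: This driver had repaired what before Hugo claimed that the suspect had resigned in March.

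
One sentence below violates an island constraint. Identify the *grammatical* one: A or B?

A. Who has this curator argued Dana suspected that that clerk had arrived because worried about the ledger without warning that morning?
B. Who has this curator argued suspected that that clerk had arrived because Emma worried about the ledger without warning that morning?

In A, the wh-phrase is extracted from inside an adjunct island (introduced by "because"), which blocks movement.
In B, the extraction path crosses only that-complement boundaries, which are transparent.
So B is grammatical.

B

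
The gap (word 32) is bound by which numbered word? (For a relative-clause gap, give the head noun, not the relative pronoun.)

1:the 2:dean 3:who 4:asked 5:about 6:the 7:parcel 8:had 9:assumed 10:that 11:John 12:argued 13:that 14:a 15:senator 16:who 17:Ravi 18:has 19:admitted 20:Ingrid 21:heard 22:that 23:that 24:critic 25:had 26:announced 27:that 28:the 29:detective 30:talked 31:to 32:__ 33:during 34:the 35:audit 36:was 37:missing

The gap at 32 is the prepositional object of "talked", inside a relative clause.
The relative pronoun is "who" (word 16); it is bound by the head noun immediately before it.
Its filler is the head noun "senator", at word 15.

15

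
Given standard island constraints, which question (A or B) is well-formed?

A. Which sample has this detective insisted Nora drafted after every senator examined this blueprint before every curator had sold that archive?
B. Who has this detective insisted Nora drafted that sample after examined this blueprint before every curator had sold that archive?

A

In B, the wh-phrase is extracted from inside an adjunct island (introduced by "after"), which blocks movement.
In A, the extraction path crosses only that-complement boundaries, which are transparent.
So A is grammatical.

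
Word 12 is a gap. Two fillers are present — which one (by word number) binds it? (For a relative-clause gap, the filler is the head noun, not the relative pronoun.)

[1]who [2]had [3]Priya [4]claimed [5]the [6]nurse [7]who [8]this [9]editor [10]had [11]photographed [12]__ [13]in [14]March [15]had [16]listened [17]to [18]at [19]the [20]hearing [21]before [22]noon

The marked gap is inside the relative clause, the direct object of "photographed".
Its filler is the head noun "nurse" (via "who"), at word 6.
(The other dependency links word 1 to a gap after word 17.)

6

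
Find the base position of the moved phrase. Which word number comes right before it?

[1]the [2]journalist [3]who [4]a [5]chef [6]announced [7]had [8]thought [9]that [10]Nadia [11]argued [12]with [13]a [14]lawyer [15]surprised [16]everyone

The displaced element is "the journalist" (word 2).
It is linked across 1 clause boundary (Ø).
It functions as the subject of "thought", so the gap sits immediately after word 6 ("announced").
Base order: A chef announced that the journalist had thought that Nadia argued with a lawyer.

6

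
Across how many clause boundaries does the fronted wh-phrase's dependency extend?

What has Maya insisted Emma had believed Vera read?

"what" is extracted from the object of "read".
Boundaries crossed, outermost first: [Ø], [Ø] — 2 in total.

2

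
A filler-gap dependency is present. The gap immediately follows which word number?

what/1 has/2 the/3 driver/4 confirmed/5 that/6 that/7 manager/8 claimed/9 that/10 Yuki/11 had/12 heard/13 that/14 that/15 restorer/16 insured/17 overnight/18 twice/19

17

The displaced element is "what" (word 1).
It is linked across 3 clause boundaries (that → that → that).
It functions as the direct object of "insured", so the gap sits immediately after word 17 ("insured").
Base order: The driver has confirmed that that manager claimed that Yuki had heard that that restorer insured what overnight twice.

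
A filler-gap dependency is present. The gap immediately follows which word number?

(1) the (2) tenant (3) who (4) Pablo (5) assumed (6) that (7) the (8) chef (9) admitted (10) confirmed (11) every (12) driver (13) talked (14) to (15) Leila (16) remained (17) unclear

The displaced element is "the tenant" (word 2).
It is linked across 2 clause boundaries (that → Ø).
It functions as the subject of "confirmed", so the gap sits immediately after word 9 ("admitted").
Base order: Pablo assumed that the chef admitted that the tenant confirmed every driver talked to Leila.

9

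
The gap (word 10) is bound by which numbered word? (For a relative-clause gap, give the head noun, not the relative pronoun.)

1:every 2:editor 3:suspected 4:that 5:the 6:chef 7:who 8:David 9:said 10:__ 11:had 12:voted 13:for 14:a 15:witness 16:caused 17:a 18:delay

6

The gap at 10 is the subject of "voted", inside a relative clause.
The relative pronoun is "who" (word 7); it is bound by the head noun immediately before it.
Its filler is the head noun "chef", at word 6.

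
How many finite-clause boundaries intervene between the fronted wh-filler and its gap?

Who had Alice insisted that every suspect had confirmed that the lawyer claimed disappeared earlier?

3

"who" is extracted from the subject of "disappeared".
Boundaries crossed, outermost first: [that], [that], [Ø] — 3 in total.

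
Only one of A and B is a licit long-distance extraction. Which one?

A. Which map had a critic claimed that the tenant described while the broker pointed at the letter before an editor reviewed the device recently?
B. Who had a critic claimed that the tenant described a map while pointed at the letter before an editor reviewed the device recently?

In B, the wh-phrase is extracted from inside an adjunct island (introduced by "while"), which blocks movement.
In A, the extraction path crosses only that-complement boundaries, which are transparent.
So A is grammatical.

A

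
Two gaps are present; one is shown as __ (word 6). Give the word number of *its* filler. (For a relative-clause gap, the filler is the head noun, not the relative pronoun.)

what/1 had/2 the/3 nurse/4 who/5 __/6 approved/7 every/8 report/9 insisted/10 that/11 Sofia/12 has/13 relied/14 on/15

4

The marked gap is inside the relative clause, the subject of "approved".
Its filler is the head noun "nurse" (via "who"), at word 4.
(The other dependency links word 1 to a gap after word 15.)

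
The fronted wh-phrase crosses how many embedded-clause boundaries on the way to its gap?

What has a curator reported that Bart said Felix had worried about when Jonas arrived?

"what" is extracted from the PP object of "worried".
Boundaries crossed, outermost first: [that], [Ø] — 2 in total.

2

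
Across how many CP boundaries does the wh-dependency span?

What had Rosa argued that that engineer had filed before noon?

1

"what" is extracted from the object of "filed".
Boundaries crossed, outermost first: [that] — 1 in total.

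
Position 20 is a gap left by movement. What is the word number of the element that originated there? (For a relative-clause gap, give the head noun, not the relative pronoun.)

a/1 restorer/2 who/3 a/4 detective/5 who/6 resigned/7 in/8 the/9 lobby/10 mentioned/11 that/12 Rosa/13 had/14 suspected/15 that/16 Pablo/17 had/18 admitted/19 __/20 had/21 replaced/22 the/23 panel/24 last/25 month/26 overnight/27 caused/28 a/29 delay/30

2

The gap at 20 is the subject of "replaced", inside a relative clause.
The relative pronoun is "who" (word 3); it is bound by the head noun immediately before it.
Its filler is the head noun "restorer", at word 2.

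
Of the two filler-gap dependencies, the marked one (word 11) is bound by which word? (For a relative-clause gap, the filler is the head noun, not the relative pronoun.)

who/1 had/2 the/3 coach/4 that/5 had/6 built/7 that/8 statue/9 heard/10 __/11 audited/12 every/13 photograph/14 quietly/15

The marked gap is the subject of "audited".
Its filler is the fronted wh-phrase "who", at word 1.
(The other dependency links word 4 to a gap after word 5.)

1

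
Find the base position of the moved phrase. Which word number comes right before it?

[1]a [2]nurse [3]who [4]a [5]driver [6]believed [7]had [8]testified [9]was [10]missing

The displaced element is "a nurse" (word 2).
It is linked across 1 clause boundary (Ø).
It functions as the subject of "testified", so the gap sits immediately after word 6 ("believed").
Base order: A driver believed that a nurse had testified.

6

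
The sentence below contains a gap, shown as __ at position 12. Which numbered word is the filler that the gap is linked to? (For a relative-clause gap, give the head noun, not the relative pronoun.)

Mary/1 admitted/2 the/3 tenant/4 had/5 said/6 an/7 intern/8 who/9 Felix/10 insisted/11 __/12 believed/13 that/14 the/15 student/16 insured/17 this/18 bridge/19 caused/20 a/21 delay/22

8

The gap at 12 is the subject of "believed", inside a relative clause.
The relative pronoun is "who" (word 9); it is bound by the head noun immediately before it.
Its filler is the head noun "intern", at word 8.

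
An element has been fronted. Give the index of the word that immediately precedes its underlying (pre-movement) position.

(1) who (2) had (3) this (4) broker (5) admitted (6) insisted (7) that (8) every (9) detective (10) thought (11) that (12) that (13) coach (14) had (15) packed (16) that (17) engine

5

The displaced element is "who" (word 1).
It is linked across 1 clause boundary (Ø).
It functions as the subject of "insisted", so the gap sits immediately after word 5 ("admitted").
Base order: This broker had admitted who insisted that every detective thought that that coach had packed that engine.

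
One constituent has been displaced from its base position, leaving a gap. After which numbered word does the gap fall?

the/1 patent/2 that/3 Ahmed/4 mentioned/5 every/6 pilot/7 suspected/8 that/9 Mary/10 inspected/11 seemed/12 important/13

The displaced element is "the patent" (word 2).
It is linked across 2 clause boundaries (Ø → that).
It functions as the direct object of "inspected", so the gap sits immediately after word 11 ("inspected").
Base order: Ahmed mentioned every pilot suspected that Mary inspected the patent.

11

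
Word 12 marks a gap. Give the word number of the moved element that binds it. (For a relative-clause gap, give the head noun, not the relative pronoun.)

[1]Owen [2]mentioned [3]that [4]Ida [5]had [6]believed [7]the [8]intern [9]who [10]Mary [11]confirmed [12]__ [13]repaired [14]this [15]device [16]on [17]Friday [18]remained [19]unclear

8

The gap at 12 is the subject of "repaired", inside a relative clause.
The relative pronoun is "who" (word 9); it is bound by the head noun immediately before it.
Its filler is the head noun "intern", at word 8.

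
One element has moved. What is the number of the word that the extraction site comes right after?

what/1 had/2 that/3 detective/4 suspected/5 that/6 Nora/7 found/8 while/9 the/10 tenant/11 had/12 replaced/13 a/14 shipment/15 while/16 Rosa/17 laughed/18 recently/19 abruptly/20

The displaced element is "what" (word 1).
It is linked across 1 clause boundary (that).
It functions as the direct object of "found", so the gap sits immediately after word 8 ("found").
Base order: That detective had suspected that Nora found what while the tenant had replaced a shipment while Rosa laughed recently abruptly.

8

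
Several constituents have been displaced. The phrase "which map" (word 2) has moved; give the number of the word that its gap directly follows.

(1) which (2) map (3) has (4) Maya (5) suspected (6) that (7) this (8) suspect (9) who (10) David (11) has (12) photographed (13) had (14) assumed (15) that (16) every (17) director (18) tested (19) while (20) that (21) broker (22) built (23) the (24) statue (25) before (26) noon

The displaced element is "which map" (word 2).
It is linked across 2 clause boundaries (that → that).
It functions as the direct object of "tested", so the gap sits immediately after word 18 ("tested").
Base order: Maya has suspected that this suspect who David has photographed had assumed that every director tested which map while that broker built the statue before noon.

18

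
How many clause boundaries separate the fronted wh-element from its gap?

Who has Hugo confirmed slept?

1

"who" is extracted from the subject of "slept".
Boundaries crossed, outermost first: [Ø] — 1 in total.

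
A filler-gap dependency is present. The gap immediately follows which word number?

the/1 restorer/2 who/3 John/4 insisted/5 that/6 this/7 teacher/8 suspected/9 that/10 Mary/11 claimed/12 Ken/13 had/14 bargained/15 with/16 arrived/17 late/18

The displaced element is "the restorer" (word 2).
It is linked across 3 clause boundaries (that → that → Ø).
It functions as the object of the preposition "with" of "bargained", so the gap sits immediately after word 16 ("with").
Base order: John insisted that this teacher suspected that Mary claimed Ken had bargained with the restorer.

16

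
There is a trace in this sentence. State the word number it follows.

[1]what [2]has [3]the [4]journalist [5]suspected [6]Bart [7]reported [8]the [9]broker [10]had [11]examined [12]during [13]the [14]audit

The displaced element is "what" (word 1).
It is linked across 2 clause boundaries (Ø → Ø).
It functions as the direct object of "examined", so the gap sits immediately after word 11 ("examined").
Base order: The journalist has suspected Bart reported the broker had examined what during the audit.

11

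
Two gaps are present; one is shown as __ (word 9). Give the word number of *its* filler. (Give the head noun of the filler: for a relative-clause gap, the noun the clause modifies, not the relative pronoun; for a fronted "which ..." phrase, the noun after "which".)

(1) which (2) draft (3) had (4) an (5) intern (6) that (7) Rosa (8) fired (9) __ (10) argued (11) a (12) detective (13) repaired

The marked gap is inside the relative clause, the direct object of "fired".
Its filler is the head noun "intern" (via "that"), at word 5.
(The other dependency links word 2 to a gap after word 13.)

5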